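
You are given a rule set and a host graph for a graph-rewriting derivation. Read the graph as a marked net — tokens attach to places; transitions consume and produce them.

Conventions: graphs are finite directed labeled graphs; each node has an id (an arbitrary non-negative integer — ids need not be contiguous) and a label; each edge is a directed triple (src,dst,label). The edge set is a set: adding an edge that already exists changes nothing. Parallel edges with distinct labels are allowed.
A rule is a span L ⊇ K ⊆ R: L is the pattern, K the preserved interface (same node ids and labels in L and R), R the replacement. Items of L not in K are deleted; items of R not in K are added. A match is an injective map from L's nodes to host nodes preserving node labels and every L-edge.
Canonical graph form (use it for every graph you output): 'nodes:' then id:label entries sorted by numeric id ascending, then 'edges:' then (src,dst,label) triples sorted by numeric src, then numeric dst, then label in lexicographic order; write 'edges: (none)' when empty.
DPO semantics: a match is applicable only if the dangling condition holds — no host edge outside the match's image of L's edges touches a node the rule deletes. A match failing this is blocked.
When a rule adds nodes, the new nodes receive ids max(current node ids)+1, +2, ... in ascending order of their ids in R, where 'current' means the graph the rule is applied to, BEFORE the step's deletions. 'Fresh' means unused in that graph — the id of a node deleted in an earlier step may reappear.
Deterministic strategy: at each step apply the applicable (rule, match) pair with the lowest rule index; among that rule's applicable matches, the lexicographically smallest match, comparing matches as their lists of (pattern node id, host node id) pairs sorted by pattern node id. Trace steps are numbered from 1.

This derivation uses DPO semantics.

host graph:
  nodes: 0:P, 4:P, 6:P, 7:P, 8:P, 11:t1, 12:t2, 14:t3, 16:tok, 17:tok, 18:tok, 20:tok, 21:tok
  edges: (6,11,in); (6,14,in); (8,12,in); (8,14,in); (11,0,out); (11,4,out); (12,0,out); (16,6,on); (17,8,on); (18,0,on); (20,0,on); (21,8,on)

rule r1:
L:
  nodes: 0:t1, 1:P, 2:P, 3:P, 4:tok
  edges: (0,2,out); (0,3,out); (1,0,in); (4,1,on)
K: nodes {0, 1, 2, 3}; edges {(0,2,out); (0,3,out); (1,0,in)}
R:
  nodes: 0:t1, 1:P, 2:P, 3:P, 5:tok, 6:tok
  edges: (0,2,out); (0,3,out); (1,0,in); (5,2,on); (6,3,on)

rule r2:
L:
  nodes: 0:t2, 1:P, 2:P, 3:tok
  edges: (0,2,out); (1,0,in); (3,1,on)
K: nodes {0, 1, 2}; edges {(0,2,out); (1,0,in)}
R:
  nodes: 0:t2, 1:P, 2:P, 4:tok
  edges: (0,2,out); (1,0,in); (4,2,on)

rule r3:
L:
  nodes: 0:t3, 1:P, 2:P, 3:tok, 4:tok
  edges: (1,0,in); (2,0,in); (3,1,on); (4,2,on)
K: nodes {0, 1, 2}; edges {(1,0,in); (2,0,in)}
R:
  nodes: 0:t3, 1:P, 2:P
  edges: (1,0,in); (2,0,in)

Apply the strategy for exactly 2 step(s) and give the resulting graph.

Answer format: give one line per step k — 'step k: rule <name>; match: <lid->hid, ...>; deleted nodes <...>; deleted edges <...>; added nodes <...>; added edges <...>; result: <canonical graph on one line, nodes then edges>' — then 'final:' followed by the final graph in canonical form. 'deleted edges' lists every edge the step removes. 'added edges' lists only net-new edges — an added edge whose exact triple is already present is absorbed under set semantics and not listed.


step 1: rule r1; match: 0->11, 1->6, 2->0, 3->4, 4->16; deleted nodes 16; deleted edges (16,6,on); added nodes 22, 23; added edges (22,0,on); (23,4,on); result: nodes: 0:P, 4:P, 6:P, 7:P, 8:P, 11:t1, 12:t2, 14:t3, 17:tok, 18:tok, 20:tok, 21:tok, 22:tok, 23:tok edges: (6,11,in); (6,14,in); (8,12,in); (8,14,in); (11,0,out); (11,4,out); (12,0,out); (17,8,on); (18,0,on); (20,0,on); (21,8,on); (22,0,on); (23,4,on)
step 2: rule r2; match: 0->12, 1->8, 2->0, 3->17; deleted nodes 17; deleted edges (17,8,on); added nodes 24; added edges (24,0,on); result: nodes: 0:P, 4:P, 6:P, 7:P, 8:P, 11:t1, 12:t2, 14:t3, 18:tok, 20:tok, 21:tok, 22:tok, 23:tok, 24:tok edges: (6,11,in); (6,14,in); (8,12,in); (8,14,in); (11,0,out); (11,4,out); (12,0,out); (18,0,on); (20,0,on); (21,8,on); (22,0,on); (23,4,on); (24,0,on)
final:
nodes: 0:P, 4:P, 6:P, 7:P, 8:P, 11:t1, 12:t2, 14:t3, 18:tok, 20:tok, 21:tok, 22:tok, 23:tok, 24:tok
edges: (6,11,in); (6,14,in); (8,12,in); (8,14,in); (11,0,out); (11,4,out); (12,0,out); (18,0,on); (20,0,on); (21,8,on); (22,0,on); (23,4,on); (24,0,on)


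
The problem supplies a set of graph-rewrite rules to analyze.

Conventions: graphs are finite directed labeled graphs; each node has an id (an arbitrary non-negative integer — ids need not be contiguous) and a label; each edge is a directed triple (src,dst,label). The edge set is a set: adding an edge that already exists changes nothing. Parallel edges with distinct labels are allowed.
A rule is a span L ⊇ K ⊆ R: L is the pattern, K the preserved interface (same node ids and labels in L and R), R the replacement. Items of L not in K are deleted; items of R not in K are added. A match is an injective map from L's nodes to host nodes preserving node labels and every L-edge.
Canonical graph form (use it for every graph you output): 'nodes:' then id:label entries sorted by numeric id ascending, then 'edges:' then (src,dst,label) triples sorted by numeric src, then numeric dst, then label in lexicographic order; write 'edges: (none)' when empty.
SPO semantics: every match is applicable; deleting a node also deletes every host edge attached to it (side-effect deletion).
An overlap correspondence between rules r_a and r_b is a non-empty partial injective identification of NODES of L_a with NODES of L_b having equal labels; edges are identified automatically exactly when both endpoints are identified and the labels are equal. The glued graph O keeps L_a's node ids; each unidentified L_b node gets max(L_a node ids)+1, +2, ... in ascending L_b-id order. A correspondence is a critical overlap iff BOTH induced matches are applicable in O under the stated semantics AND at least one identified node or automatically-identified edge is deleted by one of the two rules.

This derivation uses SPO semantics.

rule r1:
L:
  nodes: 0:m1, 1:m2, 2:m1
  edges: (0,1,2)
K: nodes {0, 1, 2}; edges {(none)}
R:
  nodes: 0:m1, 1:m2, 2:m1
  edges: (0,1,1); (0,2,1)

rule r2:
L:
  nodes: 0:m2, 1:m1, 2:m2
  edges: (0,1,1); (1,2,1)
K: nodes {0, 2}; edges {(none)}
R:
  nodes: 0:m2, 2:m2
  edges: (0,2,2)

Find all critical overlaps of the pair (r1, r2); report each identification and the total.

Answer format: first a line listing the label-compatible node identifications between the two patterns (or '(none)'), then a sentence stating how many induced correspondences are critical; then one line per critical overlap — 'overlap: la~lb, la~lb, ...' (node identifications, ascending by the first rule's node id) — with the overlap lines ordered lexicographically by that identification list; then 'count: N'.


label-compatible node identifications between L(r1) and L(r2): 0~1, 1~0, 1~2, 2~1
6 of the induced correspondences are critical overlaps of r1 and r2.
overlap: 0~1
overlap: 0~1, 1~0
overlap: 0~1, 1~2
overlap: 1~0, 2~1
overlap: 1~2, 2~1
overlap: 2~1
count: 6


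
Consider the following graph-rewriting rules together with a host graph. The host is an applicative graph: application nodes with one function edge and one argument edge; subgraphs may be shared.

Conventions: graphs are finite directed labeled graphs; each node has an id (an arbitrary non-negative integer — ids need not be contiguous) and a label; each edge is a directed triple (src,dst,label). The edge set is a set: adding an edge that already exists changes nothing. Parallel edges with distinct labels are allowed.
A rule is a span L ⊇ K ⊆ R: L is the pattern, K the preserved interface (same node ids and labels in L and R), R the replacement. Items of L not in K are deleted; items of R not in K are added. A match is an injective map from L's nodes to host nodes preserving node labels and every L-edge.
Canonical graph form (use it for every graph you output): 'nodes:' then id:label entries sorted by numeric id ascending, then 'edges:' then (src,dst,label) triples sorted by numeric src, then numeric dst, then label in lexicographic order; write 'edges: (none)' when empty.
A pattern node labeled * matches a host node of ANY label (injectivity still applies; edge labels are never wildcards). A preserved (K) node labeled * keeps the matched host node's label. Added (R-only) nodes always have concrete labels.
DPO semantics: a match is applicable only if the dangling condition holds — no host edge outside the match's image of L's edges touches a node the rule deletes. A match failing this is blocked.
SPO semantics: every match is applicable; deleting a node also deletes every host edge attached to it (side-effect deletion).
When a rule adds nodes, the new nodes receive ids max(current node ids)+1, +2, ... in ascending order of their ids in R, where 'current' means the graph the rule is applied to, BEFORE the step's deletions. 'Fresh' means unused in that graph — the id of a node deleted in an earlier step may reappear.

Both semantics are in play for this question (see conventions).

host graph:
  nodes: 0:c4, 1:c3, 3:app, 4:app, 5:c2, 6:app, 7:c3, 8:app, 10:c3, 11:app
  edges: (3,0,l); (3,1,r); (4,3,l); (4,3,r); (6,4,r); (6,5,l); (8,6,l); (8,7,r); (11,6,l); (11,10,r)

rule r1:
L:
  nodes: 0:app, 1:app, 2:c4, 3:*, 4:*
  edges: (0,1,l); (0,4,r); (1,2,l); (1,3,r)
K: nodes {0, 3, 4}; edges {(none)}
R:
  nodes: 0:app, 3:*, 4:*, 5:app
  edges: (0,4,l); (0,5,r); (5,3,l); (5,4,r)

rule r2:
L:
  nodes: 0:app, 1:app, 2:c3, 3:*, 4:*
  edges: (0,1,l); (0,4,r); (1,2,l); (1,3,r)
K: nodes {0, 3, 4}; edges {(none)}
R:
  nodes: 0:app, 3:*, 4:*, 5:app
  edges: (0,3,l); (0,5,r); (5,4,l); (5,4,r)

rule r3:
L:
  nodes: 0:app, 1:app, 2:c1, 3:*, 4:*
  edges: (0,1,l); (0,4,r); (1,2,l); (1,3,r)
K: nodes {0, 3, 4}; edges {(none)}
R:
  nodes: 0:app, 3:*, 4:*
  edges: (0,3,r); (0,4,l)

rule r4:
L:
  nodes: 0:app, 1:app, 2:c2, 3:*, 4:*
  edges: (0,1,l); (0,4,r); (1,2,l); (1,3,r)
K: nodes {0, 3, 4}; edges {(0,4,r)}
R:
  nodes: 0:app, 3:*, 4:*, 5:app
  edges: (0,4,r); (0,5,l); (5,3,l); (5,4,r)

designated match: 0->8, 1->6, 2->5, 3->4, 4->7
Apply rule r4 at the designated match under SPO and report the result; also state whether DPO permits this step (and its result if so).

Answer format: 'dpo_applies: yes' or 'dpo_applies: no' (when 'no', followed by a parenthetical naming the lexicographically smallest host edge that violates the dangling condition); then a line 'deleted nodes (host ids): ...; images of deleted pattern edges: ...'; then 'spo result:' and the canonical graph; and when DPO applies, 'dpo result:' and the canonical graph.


dpo_applies: no
(the rule deletes node 6, which keeps host edge (11,6,l) outside the match image — the dangling condition fails, DPO blocks; SPO proceeds and side-deletes such edges)
deleted nodes (host ids): 5, 6; images of deleted pattern edges: (6,4,r); (6,5,l); (8,6,l)
spo result:
nodes: 0:c4, 1:c3, 3:app, 4:app, 7:c3, 8:app, 10:c3, 11:app, 12:app
edges: (3,0,l); (3,1,r); (4,3,l); (4,3,r); (8,7,r); (8,12,l); (11,10,r); (12,4,l); (12,7,r)


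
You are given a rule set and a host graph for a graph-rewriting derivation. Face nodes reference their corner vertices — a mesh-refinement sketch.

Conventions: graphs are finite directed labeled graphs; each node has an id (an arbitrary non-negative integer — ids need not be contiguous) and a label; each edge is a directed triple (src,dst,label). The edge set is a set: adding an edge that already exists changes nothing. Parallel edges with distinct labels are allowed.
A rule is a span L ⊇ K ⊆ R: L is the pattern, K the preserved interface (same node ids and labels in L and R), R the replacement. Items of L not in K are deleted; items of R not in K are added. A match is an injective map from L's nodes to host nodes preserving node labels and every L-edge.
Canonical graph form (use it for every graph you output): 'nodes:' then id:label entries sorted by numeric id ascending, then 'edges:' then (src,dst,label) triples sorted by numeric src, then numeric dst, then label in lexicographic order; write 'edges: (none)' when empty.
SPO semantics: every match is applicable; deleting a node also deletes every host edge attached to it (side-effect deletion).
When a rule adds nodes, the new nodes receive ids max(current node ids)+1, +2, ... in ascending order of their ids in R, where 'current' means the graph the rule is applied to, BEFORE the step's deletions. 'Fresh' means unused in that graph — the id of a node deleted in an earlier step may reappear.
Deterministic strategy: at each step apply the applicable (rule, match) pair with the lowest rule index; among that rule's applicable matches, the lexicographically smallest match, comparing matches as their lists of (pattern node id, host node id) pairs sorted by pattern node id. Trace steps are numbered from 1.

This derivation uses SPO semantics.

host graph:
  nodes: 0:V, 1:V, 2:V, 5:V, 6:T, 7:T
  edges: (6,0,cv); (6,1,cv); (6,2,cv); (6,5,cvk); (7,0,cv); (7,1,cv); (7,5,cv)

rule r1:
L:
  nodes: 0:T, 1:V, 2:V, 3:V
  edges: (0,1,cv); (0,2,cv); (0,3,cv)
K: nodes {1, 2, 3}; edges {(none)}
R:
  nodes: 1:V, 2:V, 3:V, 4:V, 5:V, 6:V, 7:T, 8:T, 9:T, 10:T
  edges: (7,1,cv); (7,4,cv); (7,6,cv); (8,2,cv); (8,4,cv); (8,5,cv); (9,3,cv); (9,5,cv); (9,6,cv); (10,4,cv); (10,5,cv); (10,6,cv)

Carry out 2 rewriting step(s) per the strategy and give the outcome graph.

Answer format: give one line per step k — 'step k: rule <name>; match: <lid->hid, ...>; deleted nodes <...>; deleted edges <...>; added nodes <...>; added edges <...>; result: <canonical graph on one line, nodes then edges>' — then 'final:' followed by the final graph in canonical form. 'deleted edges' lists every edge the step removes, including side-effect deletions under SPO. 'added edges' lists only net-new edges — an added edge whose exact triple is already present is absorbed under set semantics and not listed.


step 1: rule r1; match: 0->6, 1->0, 2->1, 3->2; deleted nodes 6; deleted edges (6,0,cv); (6,1,cv); (6,2,cv); (6,5,cvk); added nodes 8, 9, 10, 11, 12, 13, 14; added edges (11,0,cv); (11,8,cv); (11,10,cv); (12,1,cv); (12,8,cv); (12,9,cv); (13,2,cv); (13,9,cv); (13,10,cv); (14,8,cv); (14,9,cv); (14,10,cv); result: nodes: 0:V, 1:V, 2:V, 5:V, 7:T, 8:V, 9:V, 10:V, 11:T, 12:T, 13:T, 14:T edges: (7,0,cv); (7,1,cv); (7,5,cv); (11,0,cv); (11,8,cv); (11,10,cv); (12,1,cv); (12,8,cv); (12,9,cv); (13,2,cv); (13,9,cv); (13,10,cv); (14,8,cv); (14,9,cv); (14,10,cv)
step 2: rule r1; match: 0->7, 1->0, 2->1, 3->5; deleted nodes 7; deleted edges (7,0,cv); (7,1,cv); (7,5,cv); added nodes 15, 16, 17, 18, 19, 20, 21; added edges (18,0,cv); (18,15,cv); (18,17,cv); (19,1,cv); (19,15,cv); (19,16,cv); (20,5,cv); (20,16,cv); (20,17,cv); (21,15,cv); (21,16,cv); (21,17,cv); result: nodes: 0:V, 1:V, 2:V, 5:V, 8:V, 9:V, 10:V, 11:T, 12:T, 13:T, 14:T, 15:V, 16:V, 17:V, 18:T, 19:T, 20:T, 21:T edges: (11,0,cv); (11,8,cv); (11,10,cv); (12,1,cv); (12,8,cv); (12,9,cv); (13,2,cv); (13,9,cv); (13,10,cv); (14,8,cv); (14,9,cv); (14,10,cv); (18,0,cv); (18,15,cv); (18,17,cv); (19,1,cv); (19,15,cv); (19,16,cv); (20,5,cv); (20,16,cv); (20,17,cv); (21,15,cv); (21,16,cv); (21,17,cv)
final:
nodes: 0:V, 1:V, 2:V, 5:V, 8:V, 9:V, 10:V, 11:T, 12:T, 13:T, 14:T, 15:V, 16:V, 17:V, 18:T, 19:T, 20:T, 21:T
edges: (11,0,cv); (11,8,cv); (11,10,cv); (12,1,cv); (12,8,cv); (12,9,cv); (13,2,cv); (13,9,cv); (13,10,cv); (14,8,cv); (14,9,cv); (14,10,cv); (18,0,cv); (18,15,cv); (18,17,cv); (19,1,cv); (19,15,cv); (19,16,cv); (20,5,cv); (20,16,cv); (20,17,cv); (21,15,cv); (21,16,cv); (21,17,cv)


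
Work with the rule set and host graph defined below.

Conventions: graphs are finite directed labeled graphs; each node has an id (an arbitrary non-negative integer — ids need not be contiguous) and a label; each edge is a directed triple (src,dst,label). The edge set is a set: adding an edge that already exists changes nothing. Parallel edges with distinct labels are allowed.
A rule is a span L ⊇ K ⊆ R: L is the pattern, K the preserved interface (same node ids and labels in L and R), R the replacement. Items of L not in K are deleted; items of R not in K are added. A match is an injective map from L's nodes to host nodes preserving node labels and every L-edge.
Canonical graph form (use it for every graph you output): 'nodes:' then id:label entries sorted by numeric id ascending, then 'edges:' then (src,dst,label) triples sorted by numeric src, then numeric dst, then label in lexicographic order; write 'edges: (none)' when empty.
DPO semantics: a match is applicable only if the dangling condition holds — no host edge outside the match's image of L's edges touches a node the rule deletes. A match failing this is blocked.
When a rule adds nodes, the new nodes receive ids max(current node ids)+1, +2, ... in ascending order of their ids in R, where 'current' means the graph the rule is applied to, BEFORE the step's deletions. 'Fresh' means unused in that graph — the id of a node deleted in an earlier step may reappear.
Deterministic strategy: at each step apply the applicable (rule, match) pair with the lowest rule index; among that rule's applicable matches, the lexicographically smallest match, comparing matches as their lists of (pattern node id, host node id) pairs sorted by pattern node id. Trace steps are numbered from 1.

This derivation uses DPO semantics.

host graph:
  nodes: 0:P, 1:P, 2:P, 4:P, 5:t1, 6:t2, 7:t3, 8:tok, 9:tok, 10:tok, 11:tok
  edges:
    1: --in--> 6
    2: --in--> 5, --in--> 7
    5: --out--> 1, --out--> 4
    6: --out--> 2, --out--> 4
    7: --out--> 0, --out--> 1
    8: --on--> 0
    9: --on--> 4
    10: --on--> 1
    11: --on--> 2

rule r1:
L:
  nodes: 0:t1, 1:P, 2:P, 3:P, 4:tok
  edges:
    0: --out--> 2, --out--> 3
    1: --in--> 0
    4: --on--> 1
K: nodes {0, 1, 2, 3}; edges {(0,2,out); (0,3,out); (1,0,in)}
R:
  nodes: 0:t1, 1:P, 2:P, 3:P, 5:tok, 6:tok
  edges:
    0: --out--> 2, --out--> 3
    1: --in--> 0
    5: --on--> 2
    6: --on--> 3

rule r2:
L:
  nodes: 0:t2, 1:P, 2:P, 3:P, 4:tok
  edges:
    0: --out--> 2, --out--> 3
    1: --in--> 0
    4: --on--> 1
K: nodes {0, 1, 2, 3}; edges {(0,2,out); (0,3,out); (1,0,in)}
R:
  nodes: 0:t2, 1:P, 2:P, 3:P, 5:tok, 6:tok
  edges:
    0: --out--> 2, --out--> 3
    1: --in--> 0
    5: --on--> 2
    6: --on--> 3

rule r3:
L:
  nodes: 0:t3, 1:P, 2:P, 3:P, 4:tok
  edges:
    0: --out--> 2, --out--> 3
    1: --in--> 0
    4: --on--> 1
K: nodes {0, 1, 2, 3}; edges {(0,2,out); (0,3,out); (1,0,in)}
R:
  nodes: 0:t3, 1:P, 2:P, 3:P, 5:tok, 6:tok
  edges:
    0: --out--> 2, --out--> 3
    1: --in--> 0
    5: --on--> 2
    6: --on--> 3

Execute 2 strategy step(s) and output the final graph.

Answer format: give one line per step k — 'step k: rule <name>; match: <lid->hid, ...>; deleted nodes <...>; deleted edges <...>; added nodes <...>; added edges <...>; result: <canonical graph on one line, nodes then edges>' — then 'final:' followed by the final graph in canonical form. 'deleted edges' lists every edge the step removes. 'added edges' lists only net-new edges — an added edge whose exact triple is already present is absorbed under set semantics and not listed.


step 1: rule r1; match: 0->5, 1->2, 2->1, 3->4, 4->11; deleted nodes 11; deleted edges (11,2,on); added nodes 12, 13; added edges (12,1,on); (13,4,on); result: nodes: 0:P, 1:P, 2:P, 4:P, 5:t1, 6:t2, 7:t3, 8:tok, 9:tok, 10:tok, 12:tok, 13:tok edges: (1,6,in); (2,5,in); (2,7,in); (5,1,out); (5,4,out); (6,2,out); (6,4,out); (7,0,out); (7,1,out); (8,0,on); (9,4,on); (10,1,on); (12,1,on); (13,4,on)
step 2: rule r2; match: 0->6, 1->1, 2->2, 3->4, 4->10; deleted nodes 10; deleted edges (10,1,on); added nodes 14, 15; added edges (14,2,on); (15,4,on); result: nodes: 0:P, 1:P, 2:P, 4:P, 5:t1, 6:t2, 7:t3, 8:tok, 9:tok, 12:tok, 13:tok, 14:tok, 15:tok edges: (1,6,in); (2,5,in); (2,7,in); (5,1,out); (5,4,out); (6,2,out); (6,4,out); (7,0,out); (7,1,out); (8,0,on); (9,4,on); (12,1,on); (13,4,on); (14,2,on); (15,4,on)
final:
nodes: 0:P, 1:P, 2:P, 4:P, 5:t1, 6:t2, 7:t3, 8:tok, 9:tok, 12:tok, 13:tok, 14:tok, 15:tok
edges: (1,6,in); (2,5,in); (2,7,in); (5,1,out); (5,4,out); (6,2,out); (6,4,out); (7,0,out); (7,1,out); (8,0,on); (9,4,on); (12,1,on); (13,4,on); (14,2,on); (15,4,on)


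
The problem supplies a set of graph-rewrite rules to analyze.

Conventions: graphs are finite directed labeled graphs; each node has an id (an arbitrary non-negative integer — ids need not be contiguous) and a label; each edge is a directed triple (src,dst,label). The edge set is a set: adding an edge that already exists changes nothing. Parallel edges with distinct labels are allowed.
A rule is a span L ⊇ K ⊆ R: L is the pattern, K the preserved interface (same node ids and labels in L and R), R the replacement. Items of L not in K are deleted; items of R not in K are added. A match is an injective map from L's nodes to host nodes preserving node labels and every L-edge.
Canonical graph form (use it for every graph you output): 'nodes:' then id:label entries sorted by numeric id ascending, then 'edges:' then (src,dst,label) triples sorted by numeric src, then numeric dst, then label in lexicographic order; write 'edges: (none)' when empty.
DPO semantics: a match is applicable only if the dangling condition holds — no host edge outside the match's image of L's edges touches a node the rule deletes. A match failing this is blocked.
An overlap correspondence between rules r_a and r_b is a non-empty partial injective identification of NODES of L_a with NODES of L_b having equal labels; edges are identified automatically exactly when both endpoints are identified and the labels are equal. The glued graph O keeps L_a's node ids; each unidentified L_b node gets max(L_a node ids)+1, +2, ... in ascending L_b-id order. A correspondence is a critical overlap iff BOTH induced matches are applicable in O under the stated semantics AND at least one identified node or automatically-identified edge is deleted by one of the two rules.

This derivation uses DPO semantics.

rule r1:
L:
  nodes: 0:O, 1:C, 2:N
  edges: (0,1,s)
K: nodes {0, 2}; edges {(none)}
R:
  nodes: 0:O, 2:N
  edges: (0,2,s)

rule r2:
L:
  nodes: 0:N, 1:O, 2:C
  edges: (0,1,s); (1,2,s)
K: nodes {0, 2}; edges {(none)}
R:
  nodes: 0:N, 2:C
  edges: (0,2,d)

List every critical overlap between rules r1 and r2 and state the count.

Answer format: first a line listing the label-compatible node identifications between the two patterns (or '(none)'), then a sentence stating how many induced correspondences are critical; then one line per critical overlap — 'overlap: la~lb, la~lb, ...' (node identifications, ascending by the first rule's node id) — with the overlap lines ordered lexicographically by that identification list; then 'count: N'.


label-compatible node identifications between L(r1) and L(r2): 0~1, 1~2, 2~0
2 of the induced correspondences are critical overlaps of r1 and r2.
overlap: 0~1, 1~2
overlap: 0~1, 1~2, 2~0
count: 2


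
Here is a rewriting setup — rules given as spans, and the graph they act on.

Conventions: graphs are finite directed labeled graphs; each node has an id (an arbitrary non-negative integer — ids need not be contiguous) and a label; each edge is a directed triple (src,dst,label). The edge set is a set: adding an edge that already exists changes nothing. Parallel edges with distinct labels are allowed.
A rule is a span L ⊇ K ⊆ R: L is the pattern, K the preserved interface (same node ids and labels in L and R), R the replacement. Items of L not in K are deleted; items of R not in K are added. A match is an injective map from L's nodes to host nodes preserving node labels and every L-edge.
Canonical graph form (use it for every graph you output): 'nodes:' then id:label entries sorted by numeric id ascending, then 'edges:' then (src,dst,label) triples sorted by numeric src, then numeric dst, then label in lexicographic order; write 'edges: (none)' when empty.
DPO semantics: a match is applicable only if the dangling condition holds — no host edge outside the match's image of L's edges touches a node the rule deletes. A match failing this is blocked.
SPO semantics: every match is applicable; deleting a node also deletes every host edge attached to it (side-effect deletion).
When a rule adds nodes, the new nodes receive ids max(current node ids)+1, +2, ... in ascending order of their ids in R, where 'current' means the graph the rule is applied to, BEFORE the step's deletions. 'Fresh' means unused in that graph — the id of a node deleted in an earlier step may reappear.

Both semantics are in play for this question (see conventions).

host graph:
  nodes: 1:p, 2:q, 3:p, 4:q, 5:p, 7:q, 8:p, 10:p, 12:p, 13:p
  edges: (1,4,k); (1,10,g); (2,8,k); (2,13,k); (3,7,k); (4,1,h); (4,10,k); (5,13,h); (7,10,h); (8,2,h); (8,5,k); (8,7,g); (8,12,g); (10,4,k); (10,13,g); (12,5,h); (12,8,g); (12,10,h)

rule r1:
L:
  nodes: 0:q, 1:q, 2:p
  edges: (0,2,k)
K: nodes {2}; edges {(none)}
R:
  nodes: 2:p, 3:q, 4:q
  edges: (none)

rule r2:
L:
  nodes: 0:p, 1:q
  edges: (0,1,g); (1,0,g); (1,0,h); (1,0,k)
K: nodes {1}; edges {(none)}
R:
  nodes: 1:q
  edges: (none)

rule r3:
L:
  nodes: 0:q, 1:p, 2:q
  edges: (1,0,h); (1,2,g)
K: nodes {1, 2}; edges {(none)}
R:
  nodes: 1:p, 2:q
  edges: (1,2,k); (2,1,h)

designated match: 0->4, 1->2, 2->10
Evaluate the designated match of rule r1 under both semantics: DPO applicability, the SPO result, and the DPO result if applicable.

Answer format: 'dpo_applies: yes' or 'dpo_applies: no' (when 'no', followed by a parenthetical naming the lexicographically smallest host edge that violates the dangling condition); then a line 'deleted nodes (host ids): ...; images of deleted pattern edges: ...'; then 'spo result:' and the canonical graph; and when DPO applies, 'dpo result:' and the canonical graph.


dpo_applies: no
(the rule deletes node 4, which keeps host edge (1,4,k) outside the match image — the dangling condition fails, DPO blocks; SPO proceeds and side-deletes such edges)
deleted nodes (host ids): 2, 4; images of deleted pattern edges: (4,10,k)
spo result:
nodes: 1:p, 3:p, 5:p, 7:q, 8:p, 10:p, 12:p, 13:p, 14:q, 15:q
edges: (1,10,g); (3,7,k); (5,13,h); (7,10,h); (8,5,k); (8,7,g); (8,12,g); (10,13,g); (12,5,h); (12,8,g); (12,10,h)


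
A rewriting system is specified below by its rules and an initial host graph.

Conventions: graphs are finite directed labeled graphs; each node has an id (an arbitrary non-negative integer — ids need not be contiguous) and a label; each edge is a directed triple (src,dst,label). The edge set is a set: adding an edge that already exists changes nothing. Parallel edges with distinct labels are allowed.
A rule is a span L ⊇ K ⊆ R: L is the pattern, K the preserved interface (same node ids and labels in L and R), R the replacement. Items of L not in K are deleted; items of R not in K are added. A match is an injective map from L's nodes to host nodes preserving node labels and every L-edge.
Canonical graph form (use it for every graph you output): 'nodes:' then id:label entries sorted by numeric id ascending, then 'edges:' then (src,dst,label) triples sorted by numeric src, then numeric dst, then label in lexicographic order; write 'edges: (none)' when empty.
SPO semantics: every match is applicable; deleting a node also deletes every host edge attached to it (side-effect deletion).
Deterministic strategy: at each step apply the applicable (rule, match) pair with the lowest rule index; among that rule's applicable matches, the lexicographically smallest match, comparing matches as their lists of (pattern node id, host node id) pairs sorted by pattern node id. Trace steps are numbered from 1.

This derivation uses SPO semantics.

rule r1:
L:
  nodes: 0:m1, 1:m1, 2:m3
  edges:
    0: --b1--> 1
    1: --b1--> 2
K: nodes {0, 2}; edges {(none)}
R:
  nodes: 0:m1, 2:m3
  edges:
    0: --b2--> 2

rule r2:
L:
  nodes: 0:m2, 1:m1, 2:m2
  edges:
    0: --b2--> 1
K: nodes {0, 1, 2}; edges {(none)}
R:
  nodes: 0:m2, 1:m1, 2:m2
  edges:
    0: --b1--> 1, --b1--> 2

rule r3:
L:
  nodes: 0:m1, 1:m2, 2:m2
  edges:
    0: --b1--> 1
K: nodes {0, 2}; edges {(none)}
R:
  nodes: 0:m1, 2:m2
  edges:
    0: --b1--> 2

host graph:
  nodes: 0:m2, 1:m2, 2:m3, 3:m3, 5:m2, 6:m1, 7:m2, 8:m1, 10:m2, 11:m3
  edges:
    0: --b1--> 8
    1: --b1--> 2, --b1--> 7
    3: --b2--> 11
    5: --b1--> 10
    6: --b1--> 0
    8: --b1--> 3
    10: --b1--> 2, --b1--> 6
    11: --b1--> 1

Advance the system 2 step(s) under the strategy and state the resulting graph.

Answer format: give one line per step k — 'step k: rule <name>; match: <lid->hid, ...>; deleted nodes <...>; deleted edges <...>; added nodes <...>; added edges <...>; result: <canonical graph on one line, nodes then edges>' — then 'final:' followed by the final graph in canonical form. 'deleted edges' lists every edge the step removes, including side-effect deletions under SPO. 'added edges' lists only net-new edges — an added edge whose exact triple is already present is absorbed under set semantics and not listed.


step 1: rule r3; match: 0->6, 1->0, 2->1; deleted nodes 0; deleted edges (0,8,b1); (6,0,b1); added nodes (none); added edges (6,1,b1); result: nodes: 1:m2, 2:m3, 3:m3, 5:m2, 6:m1, 7:m2, 8:m1, 10:m2, 11:m3 edges: (1,2,b1); (1,7,b1); (3,11,b2); (5,10,b1); (6,1,b1); (8,3,b1); (10,2,b1); (10,6,b1); (11,1,b1)
step 2: rule r3; match: 0->6, 1->1, 2->5; deleted nodes 1; deleted edges (1,2,b1); (1,7,b1); (6,1,b1); (11,1,b1); added nodes (none); added edges (6,5,b1); result: nodes: 2:m3, 3:m3, 5:m2, 6:m1, 7:m2, 8:m1, 10:m2, 11:m3 edges: (3,11,b2); (5,10,b1); (6,5,b1); (8,3,b1); (10,2,b1); (10,6,b1)
final:
nodes: 2:m3, 3:m3, 5:m2, 6:m1, 7:m2, 8:m1, 10:m2, 11:m3
edges: (3,11,b2); (5,10,b1); (6,5,b1); (8,3,b1); (10,2,b1); (10,6,b1)


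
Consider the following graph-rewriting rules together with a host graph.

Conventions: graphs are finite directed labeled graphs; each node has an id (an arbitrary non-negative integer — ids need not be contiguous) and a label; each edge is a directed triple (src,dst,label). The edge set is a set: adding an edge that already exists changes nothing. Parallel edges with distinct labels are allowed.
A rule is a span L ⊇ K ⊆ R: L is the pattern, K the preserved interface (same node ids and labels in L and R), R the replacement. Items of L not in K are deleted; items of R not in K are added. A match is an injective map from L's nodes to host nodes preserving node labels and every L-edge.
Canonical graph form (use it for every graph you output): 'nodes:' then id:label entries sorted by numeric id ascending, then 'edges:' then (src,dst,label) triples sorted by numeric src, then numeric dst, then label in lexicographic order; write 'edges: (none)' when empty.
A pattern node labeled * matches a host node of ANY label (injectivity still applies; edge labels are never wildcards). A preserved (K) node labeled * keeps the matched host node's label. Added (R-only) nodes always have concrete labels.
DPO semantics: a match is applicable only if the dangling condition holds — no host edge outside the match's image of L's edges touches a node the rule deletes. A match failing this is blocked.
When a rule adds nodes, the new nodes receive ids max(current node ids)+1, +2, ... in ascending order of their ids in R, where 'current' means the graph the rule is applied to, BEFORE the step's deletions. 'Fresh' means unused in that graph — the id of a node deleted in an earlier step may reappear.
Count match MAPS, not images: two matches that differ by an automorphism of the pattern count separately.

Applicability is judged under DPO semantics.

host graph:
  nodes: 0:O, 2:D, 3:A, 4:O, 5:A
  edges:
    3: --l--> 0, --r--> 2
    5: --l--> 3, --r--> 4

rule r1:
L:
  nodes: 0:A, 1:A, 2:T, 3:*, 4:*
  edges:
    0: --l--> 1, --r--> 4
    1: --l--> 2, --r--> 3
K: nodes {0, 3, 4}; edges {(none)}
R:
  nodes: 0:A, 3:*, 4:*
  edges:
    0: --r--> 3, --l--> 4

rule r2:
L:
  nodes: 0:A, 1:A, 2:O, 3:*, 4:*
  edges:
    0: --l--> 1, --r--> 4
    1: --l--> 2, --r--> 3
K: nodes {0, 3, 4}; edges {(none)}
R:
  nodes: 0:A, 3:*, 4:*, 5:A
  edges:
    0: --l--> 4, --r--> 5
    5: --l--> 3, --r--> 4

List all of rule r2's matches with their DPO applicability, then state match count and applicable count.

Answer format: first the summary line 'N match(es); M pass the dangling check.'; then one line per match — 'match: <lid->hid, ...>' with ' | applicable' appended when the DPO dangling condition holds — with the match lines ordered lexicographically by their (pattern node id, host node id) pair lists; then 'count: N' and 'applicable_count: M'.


1 match(es); 1 pass the dangling check.
match: 0->5, 1->3, 2->0, 3->2, 4->4 | applicable
count: 1
applicable_count: 1


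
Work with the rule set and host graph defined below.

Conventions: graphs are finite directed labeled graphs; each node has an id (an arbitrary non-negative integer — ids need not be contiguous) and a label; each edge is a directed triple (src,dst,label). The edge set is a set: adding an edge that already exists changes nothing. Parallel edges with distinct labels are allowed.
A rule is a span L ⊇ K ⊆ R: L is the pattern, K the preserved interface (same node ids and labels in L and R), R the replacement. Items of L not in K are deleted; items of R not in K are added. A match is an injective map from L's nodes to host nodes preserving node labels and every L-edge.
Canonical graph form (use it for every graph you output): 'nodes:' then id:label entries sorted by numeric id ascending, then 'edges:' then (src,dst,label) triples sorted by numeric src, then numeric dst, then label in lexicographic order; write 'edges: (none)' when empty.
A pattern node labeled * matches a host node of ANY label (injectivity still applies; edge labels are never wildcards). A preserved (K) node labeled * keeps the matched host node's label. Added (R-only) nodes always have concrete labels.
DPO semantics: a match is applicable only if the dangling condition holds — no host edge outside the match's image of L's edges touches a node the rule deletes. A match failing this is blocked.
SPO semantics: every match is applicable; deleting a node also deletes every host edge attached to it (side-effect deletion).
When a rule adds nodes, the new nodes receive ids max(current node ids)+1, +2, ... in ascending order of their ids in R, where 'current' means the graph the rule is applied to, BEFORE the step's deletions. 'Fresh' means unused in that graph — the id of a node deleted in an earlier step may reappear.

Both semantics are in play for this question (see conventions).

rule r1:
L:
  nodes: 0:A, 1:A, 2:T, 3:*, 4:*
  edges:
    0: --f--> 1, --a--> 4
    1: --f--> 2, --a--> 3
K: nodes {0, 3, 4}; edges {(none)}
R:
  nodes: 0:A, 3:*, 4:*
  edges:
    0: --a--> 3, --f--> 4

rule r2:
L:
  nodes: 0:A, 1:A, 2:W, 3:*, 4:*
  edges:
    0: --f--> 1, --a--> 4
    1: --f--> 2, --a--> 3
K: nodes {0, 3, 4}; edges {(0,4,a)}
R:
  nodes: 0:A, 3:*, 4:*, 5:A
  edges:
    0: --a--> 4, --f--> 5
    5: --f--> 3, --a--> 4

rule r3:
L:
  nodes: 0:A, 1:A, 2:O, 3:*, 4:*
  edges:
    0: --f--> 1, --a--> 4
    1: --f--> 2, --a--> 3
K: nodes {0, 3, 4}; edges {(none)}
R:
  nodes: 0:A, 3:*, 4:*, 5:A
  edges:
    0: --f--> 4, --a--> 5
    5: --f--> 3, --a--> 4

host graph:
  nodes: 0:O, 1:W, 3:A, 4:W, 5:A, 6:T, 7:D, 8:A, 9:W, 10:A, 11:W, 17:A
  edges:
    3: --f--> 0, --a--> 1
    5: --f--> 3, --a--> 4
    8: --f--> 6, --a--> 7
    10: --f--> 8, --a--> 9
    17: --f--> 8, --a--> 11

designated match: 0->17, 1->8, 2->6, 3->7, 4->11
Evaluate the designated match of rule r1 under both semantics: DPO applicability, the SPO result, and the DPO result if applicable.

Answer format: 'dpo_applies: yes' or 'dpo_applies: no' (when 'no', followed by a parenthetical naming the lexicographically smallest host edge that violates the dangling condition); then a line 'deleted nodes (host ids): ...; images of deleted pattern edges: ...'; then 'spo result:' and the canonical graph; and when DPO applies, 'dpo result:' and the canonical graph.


dpo_applies: no
(the rule deletes node 8, which keeps host edge (10,8,f) outside the match image — the dangling condition fails, DPO blocks; SPO proceeds and side-deletes such edges)
deleted nodes (host ids): 6, 8; images of deleted pattern edges: (8,6,f); (8,7,a); (17,8,f); (17,11,a)
spo result:
nodes: 0:O, 1:W, 3:A, 4:W, 5:A, 7:D, 9:W, 10:A, 11:W, 17:A
edges: (3,0,f); (3,1,a); (5,3,f); (5,4,a); (10,9,a); (17,7,a); (17,11,f)


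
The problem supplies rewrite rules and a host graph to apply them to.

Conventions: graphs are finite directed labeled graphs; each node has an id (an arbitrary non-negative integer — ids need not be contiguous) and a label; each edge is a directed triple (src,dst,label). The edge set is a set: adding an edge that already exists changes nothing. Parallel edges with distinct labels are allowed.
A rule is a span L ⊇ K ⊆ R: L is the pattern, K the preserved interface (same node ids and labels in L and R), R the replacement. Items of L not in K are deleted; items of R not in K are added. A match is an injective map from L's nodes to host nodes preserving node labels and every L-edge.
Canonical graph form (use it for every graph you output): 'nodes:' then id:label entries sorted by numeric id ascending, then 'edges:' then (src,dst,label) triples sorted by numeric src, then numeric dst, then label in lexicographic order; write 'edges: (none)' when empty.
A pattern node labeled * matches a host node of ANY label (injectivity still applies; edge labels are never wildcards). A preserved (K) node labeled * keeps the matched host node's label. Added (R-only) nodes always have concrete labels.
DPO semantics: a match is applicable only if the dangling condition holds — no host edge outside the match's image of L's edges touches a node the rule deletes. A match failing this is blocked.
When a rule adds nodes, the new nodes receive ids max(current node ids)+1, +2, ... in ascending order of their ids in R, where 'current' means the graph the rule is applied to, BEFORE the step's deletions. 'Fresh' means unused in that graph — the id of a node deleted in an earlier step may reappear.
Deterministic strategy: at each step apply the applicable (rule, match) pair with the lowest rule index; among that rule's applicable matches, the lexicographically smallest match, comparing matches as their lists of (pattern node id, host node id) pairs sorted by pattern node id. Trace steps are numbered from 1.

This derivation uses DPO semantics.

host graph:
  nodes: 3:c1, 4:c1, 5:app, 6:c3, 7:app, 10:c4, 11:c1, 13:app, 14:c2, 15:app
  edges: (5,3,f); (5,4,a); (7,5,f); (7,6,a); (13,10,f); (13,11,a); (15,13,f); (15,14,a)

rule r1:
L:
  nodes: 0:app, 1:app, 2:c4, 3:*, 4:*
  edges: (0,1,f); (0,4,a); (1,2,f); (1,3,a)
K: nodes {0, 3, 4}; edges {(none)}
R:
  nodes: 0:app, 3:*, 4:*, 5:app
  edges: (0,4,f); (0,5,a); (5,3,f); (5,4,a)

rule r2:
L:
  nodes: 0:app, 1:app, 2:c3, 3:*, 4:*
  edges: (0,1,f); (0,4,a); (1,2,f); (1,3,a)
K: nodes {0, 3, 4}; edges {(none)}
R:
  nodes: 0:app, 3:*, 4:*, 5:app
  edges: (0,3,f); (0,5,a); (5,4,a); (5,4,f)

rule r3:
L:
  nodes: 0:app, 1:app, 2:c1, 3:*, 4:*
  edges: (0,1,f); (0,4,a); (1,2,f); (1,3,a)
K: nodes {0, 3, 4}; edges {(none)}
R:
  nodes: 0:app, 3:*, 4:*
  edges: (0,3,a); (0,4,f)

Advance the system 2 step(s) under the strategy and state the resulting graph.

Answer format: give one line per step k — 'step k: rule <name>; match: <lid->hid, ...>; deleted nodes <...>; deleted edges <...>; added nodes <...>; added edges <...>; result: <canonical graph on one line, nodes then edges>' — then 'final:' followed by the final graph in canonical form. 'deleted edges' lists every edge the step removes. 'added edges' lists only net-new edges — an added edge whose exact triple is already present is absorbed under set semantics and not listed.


step 1: rule r1; match: 0->15, 1->13, 2->10, 3->11, 4->14; deleted nodes 10, 13; deleted edges (13,10,f); (13,11,a); (15,13,f); (15,14,a); added nodes 16; added edges (15,14,f); (15,16,a); (16,11,f); (16,14,a); result: nodes: 3:c1, 4:c1, 5:app, 6:c3, 7:app, 11:c1, 14:c2, 15:app, 16:app edges: (5,3,f); (5,4,a); (7,5,f); (7,6,a); (15,14,f); (15,16,a); (16,11,f); (16,14,a)
step 2: rule r3; match: 0->7, 1->5, 2->3, 3->4, 4->6; deleted nodes 3, 5; deleted edges (5,3,f); (5,4,a); (7,5,f); (7,6,a); added nodes (none); added edges (7,4,a); (7,6,f); result: nodes: 4:c1, 6:c3, 7:app, 11:c1, 14:c2, 15:app, 16:app edges: (7,4,a); (7,6,f); (15,14,f); (15,16,a); (16,11,f); (16,14,a)
final:
nodes: 4:c1, 6:c3, 7:app, 11:c1, 14:c2, 15:app, 16:app
edges: (7,4,a); (7,6,f); (15,14,f); (15,16,a); (16,11,f); (16,14,a)
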